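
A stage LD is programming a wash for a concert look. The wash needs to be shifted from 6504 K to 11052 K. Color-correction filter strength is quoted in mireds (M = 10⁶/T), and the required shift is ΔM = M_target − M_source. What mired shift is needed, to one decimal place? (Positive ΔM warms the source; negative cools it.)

-63.3 mireds

M_source = 10⁶/6504 = 153.752; M_target = 10⁶/11052 = 90.481.
ΔM = 90.481 − 153.752 = -63.270 → -63.3 mireds, a cooling shift.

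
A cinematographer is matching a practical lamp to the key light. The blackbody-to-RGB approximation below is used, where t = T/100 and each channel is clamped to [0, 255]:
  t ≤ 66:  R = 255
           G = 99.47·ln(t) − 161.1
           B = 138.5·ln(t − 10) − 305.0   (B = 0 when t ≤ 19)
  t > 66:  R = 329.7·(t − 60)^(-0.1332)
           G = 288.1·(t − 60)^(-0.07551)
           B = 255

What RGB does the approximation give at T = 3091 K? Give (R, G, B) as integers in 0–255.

(255, 180, 116)

t = 3091/100 = 30.91; the t ≤ 66 branch applies.
R = 255 by definition for t ≤ 66.
G = 99.47·ln 30.91 − 161.1 = 99.47·3.4311 − 161.1 = 180.190.
B = 138.5·ln(30.91 − 10) − 305.0 = 138.5·ln 20.91 − 305.0 = 138.5·3.0402 − 305.0 = 116.072.
Rounded: (255, 180, 116).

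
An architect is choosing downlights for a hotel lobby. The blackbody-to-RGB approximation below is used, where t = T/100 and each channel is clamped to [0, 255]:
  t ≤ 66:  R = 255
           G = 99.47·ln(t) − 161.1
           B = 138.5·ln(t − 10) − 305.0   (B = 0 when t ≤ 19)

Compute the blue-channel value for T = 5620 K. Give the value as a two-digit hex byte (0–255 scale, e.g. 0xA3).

t = 5620/100 = 56.2; the t ≤ 66 branch applies.
B = 138.5·ln(56.2 − 10) − 305.0 = 138.5·ln 46.2 − 305.0 = 138.5·3.8330 − 305.0 = 225.868.
Rounded: 226; in hex, 0xE2.

0xE2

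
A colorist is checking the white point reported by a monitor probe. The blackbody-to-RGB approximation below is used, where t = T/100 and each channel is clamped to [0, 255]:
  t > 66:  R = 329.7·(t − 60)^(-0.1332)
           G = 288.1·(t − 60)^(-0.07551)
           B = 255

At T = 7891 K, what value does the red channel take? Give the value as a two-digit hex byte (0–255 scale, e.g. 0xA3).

0xDF

t = 7891/100 = 78.91; the t > 66 branch applies.
R = 329.7·(78.91 − 60)^(-0.1332) = 329.7·18.91^(-0.1332) = 329.7·0.67600 = 222.876.
Rounded: 223; in hex, 0xDF.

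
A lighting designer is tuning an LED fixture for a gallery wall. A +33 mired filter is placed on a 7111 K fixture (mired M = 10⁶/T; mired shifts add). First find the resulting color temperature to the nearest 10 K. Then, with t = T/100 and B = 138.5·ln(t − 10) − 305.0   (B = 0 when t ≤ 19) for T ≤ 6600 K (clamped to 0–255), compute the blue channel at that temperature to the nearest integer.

230

M_in = 10⁶/7111 = 140.63; M_out = 140.63 + (+33) = 173.63.
T_out = 10⁶/173.63 = 5759.5 K → 5760 K; t = 57.6.
B = 138.5·ln(57.6 − 10) − 305.0 = 138.5·ln 47.6 − 305.0 = 138.5·3.8628 − 305.0 = 230.002.
Rounded: 230.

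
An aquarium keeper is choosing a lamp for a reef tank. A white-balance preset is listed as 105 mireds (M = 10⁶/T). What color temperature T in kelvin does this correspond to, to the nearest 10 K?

T = 10⁶ / 105 = 9523.81 K → 9520 K.

9520 K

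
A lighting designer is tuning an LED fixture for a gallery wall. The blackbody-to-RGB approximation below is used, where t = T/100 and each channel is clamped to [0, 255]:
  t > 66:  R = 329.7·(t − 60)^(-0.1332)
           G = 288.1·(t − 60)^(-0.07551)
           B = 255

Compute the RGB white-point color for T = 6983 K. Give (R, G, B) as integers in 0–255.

(243, 242, 255)

t = 6983/100 = 69.83; the t > 66 branch applies.
R = 329.7·(69.83 − 60)^(-0.1332) = 329.7·9.83^(-0.1332) = 329.7·0.73755 = 243.170.
G = 288.1·(69.83 − 60)^(-0.07551) = 288.1·9.83^(-0.07551) = 288.1·0.84150 = 242.435.
B = 255 by definition for t > 66.
Rounded: (243, 242, 255).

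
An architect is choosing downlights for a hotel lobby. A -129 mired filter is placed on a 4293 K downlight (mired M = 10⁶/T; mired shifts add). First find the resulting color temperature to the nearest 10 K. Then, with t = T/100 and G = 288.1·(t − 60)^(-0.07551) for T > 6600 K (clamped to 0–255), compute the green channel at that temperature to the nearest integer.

220

M_in = 10⁶/4293 = 232.94; M_out = 232.94 + (-129) = 103.94.
T_out = 10⁶/103.94 = 9621.2 K → 9620 K; t = 96.2.
G = 288.1·(96.2 − 60)^(-0.07551) = 288.1·36.2^(-0.07551) = 288.1·0.76261 = 219.708.
Rounded: 220.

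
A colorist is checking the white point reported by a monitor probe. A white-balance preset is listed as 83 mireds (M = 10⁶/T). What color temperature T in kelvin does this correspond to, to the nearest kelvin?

12048 K

T = 10⁶ / 83 = 12048.19 K → 12048 K.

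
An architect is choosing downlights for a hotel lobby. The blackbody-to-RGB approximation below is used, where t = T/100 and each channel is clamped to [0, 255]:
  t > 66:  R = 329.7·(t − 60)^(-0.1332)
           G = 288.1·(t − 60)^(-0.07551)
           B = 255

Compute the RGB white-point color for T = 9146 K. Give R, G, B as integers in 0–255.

t = 9146/100 = 91.46; the t > 66 branch applies.
R = 329.7·(91.46 − 60)^(-0.1332) = 329.7·31.46^(-0.1332) = 329.7·0.63168 = 208.266.
G = 288.1·(91.46 − 60)^(-0.07551) = 288.1·31.46^(-0.07551) = 288.1·0.77073 = 222.048.
B = 255 by definition for t > 66.
Rounded: (208, 222, 255).

R=208, G=222, B=255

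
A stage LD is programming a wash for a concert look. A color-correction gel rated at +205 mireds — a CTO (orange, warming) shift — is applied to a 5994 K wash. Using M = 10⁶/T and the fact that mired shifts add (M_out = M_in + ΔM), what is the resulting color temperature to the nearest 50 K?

M_in = 10⁶/5994 = 166.83 mireds.
M_out = 166.83 + (+205) = 371.83 mireds.
T_out = 10⁶/371.83 = 2689.4 K → 2700 K.

2700 K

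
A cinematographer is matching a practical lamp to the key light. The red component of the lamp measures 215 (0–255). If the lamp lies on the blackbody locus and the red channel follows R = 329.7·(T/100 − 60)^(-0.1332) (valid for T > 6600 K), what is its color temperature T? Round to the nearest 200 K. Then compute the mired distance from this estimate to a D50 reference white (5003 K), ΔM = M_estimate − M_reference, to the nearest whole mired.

-81 mireds

(t − 60)^(-0.1332) = 215/329.7 = 0.65211.
t − 60 = 0.65211^(1/-0.1332) = 0.65211^(-7.508) = 24.774, so t = 84.774.
T = 100·t = 8477 K → 8400 K to the nearest 200 K.
M_estimate = 10⁶/8400 = 119.05; M_reference = 10⁶/5003 = 199.88.
ΔM = 119.05 − 199.88 = -80.83 → -81 mireds.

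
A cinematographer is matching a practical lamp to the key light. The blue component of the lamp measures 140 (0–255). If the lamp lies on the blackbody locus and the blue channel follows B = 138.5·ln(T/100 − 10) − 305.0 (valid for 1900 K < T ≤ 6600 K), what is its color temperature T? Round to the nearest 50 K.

ln(t − 10) = (140 + 305.0) / 138.5 = 3.2130.
t − 10 = e^3.2130 = 24.853, so t = 34.853.
T = 100·t = 3485 K → 3500 K to the nearest 50 K.

3500 K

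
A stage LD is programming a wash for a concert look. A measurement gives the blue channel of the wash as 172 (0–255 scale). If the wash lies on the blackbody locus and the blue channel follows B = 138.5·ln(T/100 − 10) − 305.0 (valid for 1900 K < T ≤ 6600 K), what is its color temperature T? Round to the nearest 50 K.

ln(t − 10) = (172 + 305.0) / 138.5 = 3.4440.
t − 10 = e^3.4440 = 31.313, so t = 41.313.
T = 100·t = 4131 K → 4150 K to the nearest 50 K.

4150 K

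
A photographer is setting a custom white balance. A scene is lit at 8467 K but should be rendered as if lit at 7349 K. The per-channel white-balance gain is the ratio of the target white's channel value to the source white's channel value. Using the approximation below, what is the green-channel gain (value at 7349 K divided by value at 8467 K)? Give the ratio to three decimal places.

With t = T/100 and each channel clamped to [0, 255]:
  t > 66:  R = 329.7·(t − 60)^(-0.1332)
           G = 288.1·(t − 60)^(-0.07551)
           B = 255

At 8467 K (t = 84.67):
  G = 288.1·(84.67 − 60)^(-0.07551) = 288.1·24.67^(-0.07551) = 288.1·0.78501 = 226.162.
At 7349 K (t = 73.49):
  G = 288.1·(73.49 − 60)^(-0.07551) = 288.1·13.49^(-0.07551) = 288.1·0.82162 = 236.710.
Gain = 236.710 / 226.162 = 1.0466 → 1.047.

1.047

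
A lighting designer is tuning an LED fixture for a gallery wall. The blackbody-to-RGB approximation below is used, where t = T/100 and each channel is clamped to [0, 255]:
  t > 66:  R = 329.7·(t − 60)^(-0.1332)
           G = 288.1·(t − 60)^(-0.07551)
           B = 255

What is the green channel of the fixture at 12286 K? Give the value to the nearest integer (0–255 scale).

211

t = 12286/100 = 122.86; the t > 66 branch applies.
G = 288.1·(122.86 − 60)^(-0.07551) = 288.1·62.86^(-0.07551) = 288.1·0.73148 = 210.741.
Rounded: 211.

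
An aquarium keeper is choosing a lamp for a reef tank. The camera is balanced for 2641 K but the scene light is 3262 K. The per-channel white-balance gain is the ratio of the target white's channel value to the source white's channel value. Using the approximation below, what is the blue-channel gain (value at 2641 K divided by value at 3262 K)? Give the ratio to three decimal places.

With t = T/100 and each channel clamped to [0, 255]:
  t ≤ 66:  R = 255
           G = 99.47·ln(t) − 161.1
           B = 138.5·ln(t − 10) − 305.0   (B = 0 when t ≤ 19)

At 3262 K (t = 32.62):
  B = 138.5·ln(32.62 − 10) − 305.0 = 138.5·ln 22.62 − 305.0 = 138.5·3.1188 − 305.0 = 126.959.
At 2641 K (t = 26.41):
  B = 138.5·ln(26.41 − 10) − 305.0 = 138.5·ln 16.41 − 305.0 = 138.5·2.7979 − 305.0 = 82.508.
Gain = 82.508 / 126.959 = 0.6499 → 0.650.

0.650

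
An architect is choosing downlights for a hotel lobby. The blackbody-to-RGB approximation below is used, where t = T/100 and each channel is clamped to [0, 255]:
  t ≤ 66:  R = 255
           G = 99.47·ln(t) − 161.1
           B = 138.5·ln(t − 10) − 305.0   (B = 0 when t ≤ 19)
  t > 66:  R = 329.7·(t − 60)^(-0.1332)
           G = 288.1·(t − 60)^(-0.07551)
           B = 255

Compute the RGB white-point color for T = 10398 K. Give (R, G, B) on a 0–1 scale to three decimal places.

(0.781, 0.849, 1.000)

t = 10398/100 = 103.98; the t > 66 branch applies.
R = 329.7·(103.98 − 60)^(-0.1332) = 329.7·43.98^(-0.1332) = 329.7·0.60411 = 199.176.
G = 288.1·(103.98 − 60)^(-0.07551) = 288.1·43.98^(-0.07551) = 288.1·0.75148 = 216.502.
B = 255 by definition for t > 66.
Dividing each by 255: (0.7811, 0.8490, 1.0000) → (0.781, 0.849, 1.000).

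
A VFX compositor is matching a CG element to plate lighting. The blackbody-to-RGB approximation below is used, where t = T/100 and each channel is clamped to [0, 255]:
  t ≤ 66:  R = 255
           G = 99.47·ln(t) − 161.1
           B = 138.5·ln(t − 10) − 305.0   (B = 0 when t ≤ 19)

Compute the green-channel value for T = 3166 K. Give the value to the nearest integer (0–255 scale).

t = 3166/100 = 31.66; the t ≤ 66 branch applies.
G = 99.47·ln 31.66 − 161.1 = 99.47·3.4551 − 161.1 = 182.574.
Rounded: 183.

183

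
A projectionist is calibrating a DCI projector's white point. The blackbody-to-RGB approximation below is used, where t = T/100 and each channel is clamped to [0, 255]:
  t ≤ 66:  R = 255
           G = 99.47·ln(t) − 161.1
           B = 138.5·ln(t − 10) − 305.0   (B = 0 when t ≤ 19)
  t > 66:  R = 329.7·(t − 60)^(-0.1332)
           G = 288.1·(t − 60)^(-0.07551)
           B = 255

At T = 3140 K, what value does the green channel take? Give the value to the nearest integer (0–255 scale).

t = 3140/100 = 31.4; the t ≤ 66 branch applies.
G = 99.47·ln 31.4 − 161.1 = 99.47·3.4468 − 161.1 = 181.754.
Rounded: 182.

182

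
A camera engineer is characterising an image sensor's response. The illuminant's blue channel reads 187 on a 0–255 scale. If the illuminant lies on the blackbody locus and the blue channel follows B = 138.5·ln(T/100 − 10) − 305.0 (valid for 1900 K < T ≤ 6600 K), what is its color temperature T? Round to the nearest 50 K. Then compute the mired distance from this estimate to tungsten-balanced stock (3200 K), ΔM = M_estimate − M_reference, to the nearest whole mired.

ln(t − 10) = (187 + 305.0) / 138.5 = 3.5523.
t − 10 = e^3.5523 = 34.895, so t = 44.895.
T = 100·t = 4490 K → 4500 K to the nearest 50 K.
M_estimate = 10⁶/4500 = 222.22; M_reference = 10⁶/3200 = 312.50.
ΔM = 222.22 − 312.50 = -90.28 → -90 mireds.

-90 mireds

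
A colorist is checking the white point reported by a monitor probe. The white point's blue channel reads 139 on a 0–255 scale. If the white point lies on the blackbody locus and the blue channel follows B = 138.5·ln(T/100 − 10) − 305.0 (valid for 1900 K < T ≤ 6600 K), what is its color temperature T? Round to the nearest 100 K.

3500 K

ln(t − 10) = (139 + 305.0) / 138.5 = 3.2058.
t − 10 = e^3.2058 = 24.675, so t = 34.675.
T = 100·t = 3467 K → 3500 K to the nearest 100 K.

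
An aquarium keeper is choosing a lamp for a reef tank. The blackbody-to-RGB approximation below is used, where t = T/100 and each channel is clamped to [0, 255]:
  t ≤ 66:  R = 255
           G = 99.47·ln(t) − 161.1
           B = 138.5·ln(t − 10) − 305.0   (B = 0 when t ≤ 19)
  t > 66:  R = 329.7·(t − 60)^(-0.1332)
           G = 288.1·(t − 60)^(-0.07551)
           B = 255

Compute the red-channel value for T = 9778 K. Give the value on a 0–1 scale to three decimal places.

0.797

t = 9778/100 = 97.78; the t > 66 branch applies.
R = 329.7·(97.78 − 60)^(-0.1332) = 329.7·37.78^(-0.1332) = 329.7·0.61647 = 203.249.
On a 0–1 scale: 203.249/255 = 0.7971 → 0.797.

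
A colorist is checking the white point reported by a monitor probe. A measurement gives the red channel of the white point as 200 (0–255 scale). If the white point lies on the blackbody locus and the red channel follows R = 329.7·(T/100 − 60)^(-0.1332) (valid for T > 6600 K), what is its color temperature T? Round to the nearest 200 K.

10200 K

(t − 60)^(-0.1332) = 200/329.7 = 0.60661.
t − 60 = 0.60661^(1/-0.1332) = 0.60661^(-7.508) = 42.638, so t = 102.638.
T = 100·t = 10264 K → 10200 K to the nearest 200 K.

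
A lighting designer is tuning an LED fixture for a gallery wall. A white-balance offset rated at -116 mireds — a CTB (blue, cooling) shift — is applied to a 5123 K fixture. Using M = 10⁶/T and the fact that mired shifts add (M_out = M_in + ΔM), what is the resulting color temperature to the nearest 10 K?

12630 K

M_in = 10⁶/5123 = 195.20 mireds.
M_out = 195.20 + (-116) = 79.20 mireds.
T_out = 10⁶/79.20 = 12626.6 K → 12630 K.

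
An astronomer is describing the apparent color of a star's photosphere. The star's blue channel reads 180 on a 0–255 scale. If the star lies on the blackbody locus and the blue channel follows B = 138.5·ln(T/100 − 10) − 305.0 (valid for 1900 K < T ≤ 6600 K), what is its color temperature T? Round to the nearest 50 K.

4300 K

ln(t − 10) = (180 + 305.0) / 138.5 = 3.5018.
t − 10 = e^3.5018 = 33.175, so t = 43.175.
T = 100·t = 4318 K → 4300 K to the nearest 50 K.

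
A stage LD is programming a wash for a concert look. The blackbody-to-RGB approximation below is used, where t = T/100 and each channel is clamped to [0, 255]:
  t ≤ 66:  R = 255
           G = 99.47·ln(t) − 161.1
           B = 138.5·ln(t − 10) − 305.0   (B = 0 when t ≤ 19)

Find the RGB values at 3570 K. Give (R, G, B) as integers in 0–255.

t = 3570/100 = 35.7; the t ≤ 66 branch applies.
R = 255 by definition for t ≤ 66.
G = 99.47·ln 35.7 − 161.1 = 99.47·3.5752 − 161.1 = 194.520.
B = 138.5·ln(35.7 − 10) − 305.0 = 138.5·ln 25.7 − 305.0 = 138.5·3.2465 − 305.0 = 144.639.
Rounded: (255, 195, 145).

(255, 195, 145)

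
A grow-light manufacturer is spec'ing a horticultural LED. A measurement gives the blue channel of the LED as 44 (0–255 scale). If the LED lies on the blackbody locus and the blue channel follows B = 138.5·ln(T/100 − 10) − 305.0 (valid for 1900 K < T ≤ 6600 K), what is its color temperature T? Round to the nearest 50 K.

ln(t − 10) = (44 + 305.0) / 138.5 = 2.5199.
t − 10 = e^2.5199 = 12.427, so t = 22.427.
T = 100·t = 2243 K → 2250 K to the nearest 50 K.

2250 K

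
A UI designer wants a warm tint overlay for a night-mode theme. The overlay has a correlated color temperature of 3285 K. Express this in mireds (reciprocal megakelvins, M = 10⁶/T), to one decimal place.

304.4 mireds

M = 10⁶ / 3285 = 304.414 → 304.4 mireds.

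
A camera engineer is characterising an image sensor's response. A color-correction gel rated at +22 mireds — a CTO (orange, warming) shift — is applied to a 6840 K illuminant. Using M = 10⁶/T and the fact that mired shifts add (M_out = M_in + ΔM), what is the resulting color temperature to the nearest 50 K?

M_in = 10⁶/6840 = 146.20 mireds.
M_out = 146.20 + (+22) = 168.20 mireds.
T_out = 10⁶/168.20 = 5945.3 K → 5950 K.

5950 K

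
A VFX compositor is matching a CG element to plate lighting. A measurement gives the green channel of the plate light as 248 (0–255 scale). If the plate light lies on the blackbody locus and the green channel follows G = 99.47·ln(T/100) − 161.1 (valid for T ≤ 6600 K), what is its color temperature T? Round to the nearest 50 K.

ln t = (248 + 161.1) / 99.47 = 4.1128.
t = e^4.1128 = 61.117.
T = 100·t = 6112 K → 6100 K to the nearest 50 K.

6100 K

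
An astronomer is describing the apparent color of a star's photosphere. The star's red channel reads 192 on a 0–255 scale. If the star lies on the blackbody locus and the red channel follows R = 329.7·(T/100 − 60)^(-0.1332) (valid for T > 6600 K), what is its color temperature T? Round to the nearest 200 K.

11800 K

(t − 60)^(-0.1332) = 192/329.7 = 0.58235.
t − 60 = 0.58235^(1/-0.1332) = 0.58235^(-7.508) = 57.929, so t = 117.929.
T = 100·t = 11793 K → 11800 K to the nearest 200 K.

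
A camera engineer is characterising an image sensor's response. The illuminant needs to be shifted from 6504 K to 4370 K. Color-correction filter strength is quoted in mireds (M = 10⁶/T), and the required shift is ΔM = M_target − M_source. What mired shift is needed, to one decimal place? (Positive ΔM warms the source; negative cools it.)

+75.1 mireds

M_source = 10⁶/6504 = 153.752; M_target = 10⁶/4370 = 228.833.
ΔM = 228.833 − 153.752 = 75.081 → +75.1 mireds, a warming shift.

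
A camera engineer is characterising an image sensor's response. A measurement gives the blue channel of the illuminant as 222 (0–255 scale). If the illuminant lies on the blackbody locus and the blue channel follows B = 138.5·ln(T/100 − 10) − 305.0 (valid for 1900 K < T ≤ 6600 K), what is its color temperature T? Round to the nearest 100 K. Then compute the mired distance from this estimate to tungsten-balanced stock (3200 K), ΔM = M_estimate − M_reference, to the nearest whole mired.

ln(t − 10) = (222 + 305.0) / 138.5 = 3.8051.
t − 10 = e^3.8051 = 44.928, so t = 54.928.
T = 100·t = 5493 K → 5500 K to the nearest 100 K.
M_estimate = 10⁶/5500 = 181.82; M_reference = 10⁶/3200 = 312.50.
ΔM = 181.82 − 312.50 = -130.68 → -131 mireds.

-131 mireds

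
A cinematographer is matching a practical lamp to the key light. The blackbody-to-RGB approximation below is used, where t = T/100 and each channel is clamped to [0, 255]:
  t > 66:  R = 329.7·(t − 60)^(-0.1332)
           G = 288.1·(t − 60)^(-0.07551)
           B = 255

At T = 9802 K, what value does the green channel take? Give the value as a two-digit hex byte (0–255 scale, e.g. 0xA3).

0xDB

t = 9802/100 = 98.02; the t > 66 branch applies.
G = 288.1·(98.02 − 60)^(-0.07551) = 288.1·38.02^(-0.07551) = 288.1·0.75979 = 218.895.
Rounded: 219; in hex, 0xDB.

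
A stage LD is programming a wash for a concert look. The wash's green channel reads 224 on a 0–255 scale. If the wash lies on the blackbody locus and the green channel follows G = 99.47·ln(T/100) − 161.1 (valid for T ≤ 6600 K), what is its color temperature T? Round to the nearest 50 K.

ln t = (224 + 161.1) / 99.47 = 3.8715.
t = e^3.8715 = 48.015.
T = 100·t = 4802 K → 4800 K to the nearest 50 K.

4800 K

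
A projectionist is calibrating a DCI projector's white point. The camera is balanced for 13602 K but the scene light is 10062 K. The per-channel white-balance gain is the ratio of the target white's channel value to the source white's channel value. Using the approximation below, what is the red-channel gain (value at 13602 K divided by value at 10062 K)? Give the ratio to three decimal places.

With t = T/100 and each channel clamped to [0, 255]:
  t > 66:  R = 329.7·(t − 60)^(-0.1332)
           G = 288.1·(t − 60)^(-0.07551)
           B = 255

0.920

At 10062 K (t = 100.62):
  R = 329.7·(100.62 − 60)^(-0.1332) = 329.7·40.62^(-0.1332) = 329.7·0.61054 = 201.296.
At 13602 K (t = 136.02):
  R = 329.7·(136.02 − 60)^(-0.1332) = 329.7·76.02^(-0.1332) = 329.7·0.56164 = 185.174.
Gain = 185.174 / 201.296 = 0.9199 → 0.920.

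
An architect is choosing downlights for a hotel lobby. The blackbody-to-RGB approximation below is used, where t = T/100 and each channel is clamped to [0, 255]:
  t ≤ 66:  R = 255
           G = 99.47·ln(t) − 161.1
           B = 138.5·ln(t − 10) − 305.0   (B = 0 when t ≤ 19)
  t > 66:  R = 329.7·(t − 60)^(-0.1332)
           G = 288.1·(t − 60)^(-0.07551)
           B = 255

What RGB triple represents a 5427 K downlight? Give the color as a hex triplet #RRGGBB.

#FFECDC

t = 5427/100 = 54.27; the t ≤ 66 branch applies.
R = 255 by definition for t ≤ 66.
G = 99.47·ln 54.27 − 161.1 = 99.47·3.9940 − 161.1 = 236.180.
B = 138.5·ln(54.27 − 10) − 305.0 = 138.5·ln 44.27 − 305.0 = 138.5·3.7903 − 305.0 = 219.958.
Rounded: (255, 236, 220).
In hex: #FFECDC.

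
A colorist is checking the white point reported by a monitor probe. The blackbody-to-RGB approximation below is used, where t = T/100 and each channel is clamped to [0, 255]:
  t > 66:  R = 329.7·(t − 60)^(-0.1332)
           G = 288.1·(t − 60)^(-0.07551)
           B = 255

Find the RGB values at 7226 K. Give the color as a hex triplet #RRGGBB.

#ECEEFF

t = 7226/100 = 72.26; the t > 66 branch applies.
R = 329.7·(72.26 − 60)^(-0.1332) = 329.7·12.26^(-0.1332) = 329.7·0.71616 = 236.120.
G = 288.1·(72.26 − 60)^(-0.07551) = 288.1·12.26^(-0.07551) = 288.1·0.82758 = 238.425.
B = 255 by definition for t > 66.
Rounded: (236, 238, 255).
In hex: #ECEEFF.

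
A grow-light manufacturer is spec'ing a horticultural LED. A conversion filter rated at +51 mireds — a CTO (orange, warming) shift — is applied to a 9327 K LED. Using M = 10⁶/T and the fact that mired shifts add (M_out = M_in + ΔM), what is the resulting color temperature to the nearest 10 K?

M_in = 10⁶/9327 = 107.22 mireds.
M_out = 107.22 + (+51) = 158.22 mireds.
T_out = 10⁶/158.22 = 6320.5 K → 6320 K.

6320 K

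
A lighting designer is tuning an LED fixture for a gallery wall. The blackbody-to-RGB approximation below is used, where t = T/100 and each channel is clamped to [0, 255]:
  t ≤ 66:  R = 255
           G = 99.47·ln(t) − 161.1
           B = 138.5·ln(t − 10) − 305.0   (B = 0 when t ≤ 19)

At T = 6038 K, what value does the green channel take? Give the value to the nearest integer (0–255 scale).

t = 6038/100 = 60.38; the t ≤ 66 branch applies.
G = 99.47·ln 60.38 − 161.1 = 99.47·4.1007 − 161.1 = 246.792.
Rounded: 247.

247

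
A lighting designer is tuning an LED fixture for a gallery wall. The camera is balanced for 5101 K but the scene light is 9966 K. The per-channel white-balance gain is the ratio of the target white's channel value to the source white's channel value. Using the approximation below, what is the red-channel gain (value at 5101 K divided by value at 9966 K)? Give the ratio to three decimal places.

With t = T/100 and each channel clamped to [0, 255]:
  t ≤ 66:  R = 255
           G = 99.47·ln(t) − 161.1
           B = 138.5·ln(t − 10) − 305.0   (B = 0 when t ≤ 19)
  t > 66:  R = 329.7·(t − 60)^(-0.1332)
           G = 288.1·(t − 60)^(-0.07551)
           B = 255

1.263

At 9966 K (t = 99.66):
  R = 329.7·(99.66 − 60)^(-0.1332) = 329.7·39.66^(-0.1332) = 329.7·0.61249 = 201.938.
At 5101 K (t = 51.01):
  R = 255 by definition for t ≤ 66.
Gain = 255.000 / 201.938 = 1.2628 → 1.263.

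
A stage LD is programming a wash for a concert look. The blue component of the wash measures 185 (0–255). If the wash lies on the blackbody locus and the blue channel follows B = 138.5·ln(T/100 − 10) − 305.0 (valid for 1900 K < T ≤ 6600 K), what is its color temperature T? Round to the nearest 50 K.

4450 K

ln(t − 10) = (185 + 305.0) / 138.5 = 3.5379.
t − 10 = e^3.5379 = 34.395, so t = 44.395.
T = 100·t = 4439 K → 4450 K to the nearest 50 K.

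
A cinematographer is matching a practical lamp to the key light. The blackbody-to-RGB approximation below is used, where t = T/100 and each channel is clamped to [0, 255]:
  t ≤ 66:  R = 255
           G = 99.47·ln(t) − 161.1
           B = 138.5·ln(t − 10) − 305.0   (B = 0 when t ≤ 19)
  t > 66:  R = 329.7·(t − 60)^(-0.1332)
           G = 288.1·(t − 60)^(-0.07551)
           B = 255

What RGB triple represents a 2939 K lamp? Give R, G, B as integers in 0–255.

t = 2939/100 = 29.39; the t ≤ 66 branch applies.
R = 255 by definition for t ≤ 66.
G = 99.47·ln 29.39 − 161.1 = 99.47·3.3807 − 161.1 = 175.174.
B = 138.5·ln(29.39 − 10) − 305.0 = 138.5·ln 19.39 − 305.0 = 138.5·2.9648 − 305.0 = 105.619.
Rounded: (255, 175, 106).

R=255, G=175, B=106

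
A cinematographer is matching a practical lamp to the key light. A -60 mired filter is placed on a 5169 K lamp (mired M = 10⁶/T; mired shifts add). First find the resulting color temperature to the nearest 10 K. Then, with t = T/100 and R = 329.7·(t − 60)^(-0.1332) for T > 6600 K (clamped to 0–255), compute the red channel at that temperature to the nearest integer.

M_in = 10⁶/5169 = 193.46; M_out = 193.46 + (-60) = 133.46.
T_out = 10⁶/133.46 = 7492.8 K → 7490 K; t = 74.9.
R = 329.7·(74.9 − 60)^(-0.1332) = 329.7·14.9^(-0.1332) = 329.7·0.69780 = 230.065.
Rounded: 230.

230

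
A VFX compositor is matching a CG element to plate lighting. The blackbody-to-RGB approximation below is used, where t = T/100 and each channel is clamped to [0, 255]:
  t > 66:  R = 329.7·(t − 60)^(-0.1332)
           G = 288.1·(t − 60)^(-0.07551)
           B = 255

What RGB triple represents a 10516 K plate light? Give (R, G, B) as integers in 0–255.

(198, 216, 255)

t = 10516/100 = 105.16; the t > 66 branch applies.
R = 329.7·(105.16 − 60)^(-0.1332) = 329.7·45.16^(-0.1332) = 329.7·0.60199 = 198.475.
G = 288.1·(105.16 − 60)^(-0.07551) = 288.1·45.16^(-0.07551) = 288.1·0.74998 = 216.069.
B = 255 by definition for t > 66.
Rounded: (198, 216, 255).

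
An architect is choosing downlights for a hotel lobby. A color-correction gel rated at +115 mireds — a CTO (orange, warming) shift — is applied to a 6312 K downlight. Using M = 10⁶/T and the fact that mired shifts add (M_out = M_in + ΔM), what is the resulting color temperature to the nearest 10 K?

3660 K

M_in = 10⁶/6312 = 158.43 mireds.
M_out = 158.43 + (+115) = 273.43 mireds.
T_out = 10⁶/273.43 = 3657.3 K → 3660 K.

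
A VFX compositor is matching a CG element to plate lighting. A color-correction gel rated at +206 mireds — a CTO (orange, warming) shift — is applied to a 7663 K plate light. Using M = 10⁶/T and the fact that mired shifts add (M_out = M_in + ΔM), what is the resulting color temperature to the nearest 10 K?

2970 K

M_in = 10⁶/7663 = 130.50 mireds.
M_out = 130.50 + (+206) = 336.50 mireds.
T_out = 10⁶/336.50 = 2971.8 K → 2970 K.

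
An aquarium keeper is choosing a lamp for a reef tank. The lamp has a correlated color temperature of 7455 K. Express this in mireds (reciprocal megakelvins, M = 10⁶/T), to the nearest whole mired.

134 mireds

M = 10⁶ / 7455 = 134.138 → 134 mireds.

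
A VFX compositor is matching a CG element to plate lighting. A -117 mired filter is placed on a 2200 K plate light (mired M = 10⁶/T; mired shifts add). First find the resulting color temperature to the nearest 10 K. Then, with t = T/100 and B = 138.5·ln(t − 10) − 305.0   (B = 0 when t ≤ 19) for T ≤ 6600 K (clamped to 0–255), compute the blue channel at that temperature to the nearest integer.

107

M_in = 10⁶/2200 = 454.55; M_out = 454.55 + (-117) = 337.55.
T_out = 10⁶/337.55 = 2962.6 K → 2960 K; t = 29.6.
B = 138.5·ln(29.6 − 10) − 305.0 = 138.5·ln 19.6 − 305.0 = 138.5·2.9755 − 305.0 = 107.111.
Rounded: 107.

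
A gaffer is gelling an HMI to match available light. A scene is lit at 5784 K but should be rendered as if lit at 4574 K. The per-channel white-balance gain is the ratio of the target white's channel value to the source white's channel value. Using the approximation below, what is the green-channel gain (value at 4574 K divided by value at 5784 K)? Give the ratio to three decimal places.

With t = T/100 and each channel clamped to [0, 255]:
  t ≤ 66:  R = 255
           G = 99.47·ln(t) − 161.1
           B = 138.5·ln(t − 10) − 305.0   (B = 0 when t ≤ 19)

At 5784 K (t = 57.84):
  G = 99.47·ln 57.84 − 161.1 = 99.47·4.0577 − 161.1 = 242.517.
At 4574 K (t = 45.74):
  G = 99.47·ln 45.74 − 161.1 = 99.47·3.8230 − 161.1 = 219.171.
Gain = 219.171 / 242.517 = 0.9037 → 0.904.

0.904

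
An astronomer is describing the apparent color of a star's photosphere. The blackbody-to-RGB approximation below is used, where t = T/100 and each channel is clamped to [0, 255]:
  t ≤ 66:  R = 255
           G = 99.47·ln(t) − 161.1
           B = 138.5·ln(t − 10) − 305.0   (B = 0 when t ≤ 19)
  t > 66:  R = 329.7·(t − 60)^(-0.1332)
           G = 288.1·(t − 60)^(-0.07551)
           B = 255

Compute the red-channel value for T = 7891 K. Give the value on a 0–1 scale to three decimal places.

t = 7891/100 = 78.91; the t > 66 branch applies.
R = 329.7·(78.91 − 60)^(-0.1332) = 329.7·18.91^(-0.1332) = 329.7·0.67600 = 222.876.
On a 0–1 scale: 222.876/255 = 0.8740 → 0.874.

0.874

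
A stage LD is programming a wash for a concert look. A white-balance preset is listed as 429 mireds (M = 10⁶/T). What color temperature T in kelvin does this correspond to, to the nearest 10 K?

T = 10⁶ / 429 = 2331.00 K → 2330 K.

2330 K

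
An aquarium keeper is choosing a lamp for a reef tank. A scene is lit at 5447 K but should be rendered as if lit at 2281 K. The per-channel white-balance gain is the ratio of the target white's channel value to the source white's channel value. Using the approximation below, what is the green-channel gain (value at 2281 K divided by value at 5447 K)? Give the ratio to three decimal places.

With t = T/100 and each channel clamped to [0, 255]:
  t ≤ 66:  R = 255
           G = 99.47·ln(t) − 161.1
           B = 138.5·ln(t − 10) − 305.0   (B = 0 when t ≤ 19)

At 5447 K (t = 54.47):
  G = 99.47·ln 54.47 − 161.1 = 99.47·3.9977 − 161.1 = 236.546.
At 2281 K (t = 22.81):
  G = 99.47·ln 22.81 − 161.1 = 99.47·3.1272 − 161.1 = 149.962.
Gain = 149.962 / 236.546 = 0.6340 → 0.634.

0.634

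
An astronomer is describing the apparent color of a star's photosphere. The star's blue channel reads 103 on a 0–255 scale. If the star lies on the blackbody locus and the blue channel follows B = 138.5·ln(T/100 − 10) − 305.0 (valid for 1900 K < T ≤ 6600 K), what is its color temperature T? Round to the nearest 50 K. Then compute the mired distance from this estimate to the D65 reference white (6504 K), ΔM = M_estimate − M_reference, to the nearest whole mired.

ln(t − 10) = (103 + 305.0) / 138.5 = 2.9458.
t − 10 = e^2.9458 = 19.027, so t = 29.027.
T = 100·t = 2903 K → 2900 K to the nearest 50 K.
M_estimate = 10⁶/2900 = 344.83; M_reference = 10⁶/6504 = 153.75.
ΔM = 344.83 − 153.75 = 191.08 → +191 mireds.

+191 mireds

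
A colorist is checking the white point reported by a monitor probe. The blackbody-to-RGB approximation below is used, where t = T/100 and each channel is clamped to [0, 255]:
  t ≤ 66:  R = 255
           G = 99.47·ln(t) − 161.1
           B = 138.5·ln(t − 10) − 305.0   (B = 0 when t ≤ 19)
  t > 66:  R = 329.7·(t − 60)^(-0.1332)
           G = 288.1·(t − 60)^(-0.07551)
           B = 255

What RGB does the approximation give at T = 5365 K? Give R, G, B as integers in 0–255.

t = 5365/100 = 53.65; the t ≤ 66 branch applies.
R = 255 by definition for t ≤ 66.
G = 99.47·ln 53.65 − 161.1 = 99.47·3.9825 − 161.1 = 235.037.
B = 138.5·ln(53.65 − 10) − 305.0 = 138.5·ln 43.65 − 305.0 = 138.5·3.7762 − 305.0 = 218.004.
Rounded: (255, 235, 218).

R=255, G=235, B=218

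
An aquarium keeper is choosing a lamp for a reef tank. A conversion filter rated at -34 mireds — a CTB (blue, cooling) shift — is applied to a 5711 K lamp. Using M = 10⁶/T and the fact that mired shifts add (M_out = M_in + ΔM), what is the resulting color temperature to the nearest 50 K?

M_in = 10⁶/5711 = 175.10 mireds.
M_out = 175.10 + (-34) = 141.10 mireds.
T_out = 10⁶/141.10 = 7087.1 K → 7100 K.

7100 K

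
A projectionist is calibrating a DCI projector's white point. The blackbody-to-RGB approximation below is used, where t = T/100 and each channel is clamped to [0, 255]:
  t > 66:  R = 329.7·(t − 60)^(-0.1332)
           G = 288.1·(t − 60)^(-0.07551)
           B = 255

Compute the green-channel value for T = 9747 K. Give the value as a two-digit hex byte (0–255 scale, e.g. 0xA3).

t = 9747/100 = 97.47; the t > 66 branch applies.
G = 288.1·(97.47 − 60)^(-0.07551) = 288.1·37.47^(-0.07551) = 288.1·0.76063 = 219.136.
Rounded: 219; in hex, 0xDB.

0xDB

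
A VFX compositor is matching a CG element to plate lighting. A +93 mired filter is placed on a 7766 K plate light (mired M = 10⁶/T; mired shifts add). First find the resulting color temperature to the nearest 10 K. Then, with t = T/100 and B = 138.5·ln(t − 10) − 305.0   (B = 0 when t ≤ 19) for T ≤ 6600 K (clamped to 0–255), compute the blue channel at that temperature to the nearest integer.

M_in = 10⁶/7766 = 128.77; M_out = 128.77 + (+93) = 221.77.
T_out = 10⁶/221.77 = 4509.2 K → 4510 K; t = 45.1.
B = 138.5·ln(45.1 − 10) − 305.0 = 138.5·ln 35.1 − 305.0 = 138.5·3.5582 − 305.0 = 187.811.
Rounded: 188.

188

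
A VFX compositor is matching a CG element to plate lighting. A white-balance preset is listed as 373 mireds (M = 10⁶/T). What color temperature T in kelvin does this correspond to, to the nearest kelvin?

2681 K

T = 10⁶ / 373 = 2680.97 K → 2681 K.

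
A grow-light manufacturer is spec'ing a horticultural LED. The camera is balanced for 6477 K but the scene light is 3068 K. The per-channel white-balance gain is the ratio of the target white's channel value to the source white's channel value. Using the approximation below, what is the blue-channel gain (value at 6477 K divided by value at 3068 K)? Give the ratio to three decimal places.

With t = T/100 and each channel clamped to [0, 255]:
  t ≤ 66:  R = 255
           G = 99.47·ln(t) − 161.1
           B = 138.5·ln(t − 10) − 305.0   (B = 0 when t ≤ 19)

At 3068 K (t = 30.68):
  B = 138.5·ln(30.68 − 10) − 305.0 = 138.5·ln 20.68 − 305.0 = 138.5·3.0292 − 305.0 = 114.540.
At 6477 K (t = 64.77):
  B = 138.5·ln(64.77 − 10) − 305.0 = 138.5·ln 54.77 − 305.0 = 138.5·4.0031 − 305.0 = 249.435.
Gain = 249.435 / 114.540 = 2.1777 → 2.178.

2.178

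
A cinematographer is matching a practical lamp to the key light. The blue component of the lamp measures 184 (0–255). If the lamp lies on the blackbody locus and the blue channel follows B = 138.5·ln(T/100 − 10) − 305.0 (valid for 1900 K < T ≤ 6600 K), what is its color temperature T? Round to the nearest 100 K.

4400 K

ln(t − 10) = (184 + 305.0) / 138.5 = 3.5307.
t − 10 = e^3.5307 = 34.147, so t = 44.147.
T = 100·t = 4415 K → 4400 K to the nearest 100 K.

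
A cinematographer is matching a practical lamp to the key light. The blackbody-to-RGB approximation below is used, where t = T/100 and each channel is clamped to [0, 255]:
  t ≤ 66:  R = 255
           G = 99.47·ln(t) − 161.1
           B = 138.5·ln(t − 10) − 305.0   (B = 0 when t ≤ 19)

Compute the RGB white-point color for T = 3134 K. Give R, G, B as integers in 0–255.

R=255, G=182, B=119

t = 3134/100 = 31.34; the t ≤ 66 branch applies.
R = 255 by definition for t ≤ 66.
G = 99.47·ln 31.34 − 161.1 = 99.47·3.4449 − 161.1 = 181.564.
B = 138.5·ln(31.34 − 10) − 305.0 = 138.5·ln 21.34 − 305.0 = 138.5·3.0606 − 305.0 = 118.891.
Rounded: (255, 182, 119).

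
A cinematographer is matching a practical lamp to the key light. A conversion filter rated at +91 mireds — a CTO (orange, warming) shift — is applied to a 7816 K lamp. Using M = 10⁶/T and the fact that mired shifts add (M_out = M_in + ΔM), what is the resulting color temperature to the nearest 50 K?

4550 K

M_in = 10⁶/7816 = 127.94 mireds.
M_out = 127.94 + (+91) = 218.94 mireds.
T_out = 10⁶/218.94 = 4567.4 K → 4550 K.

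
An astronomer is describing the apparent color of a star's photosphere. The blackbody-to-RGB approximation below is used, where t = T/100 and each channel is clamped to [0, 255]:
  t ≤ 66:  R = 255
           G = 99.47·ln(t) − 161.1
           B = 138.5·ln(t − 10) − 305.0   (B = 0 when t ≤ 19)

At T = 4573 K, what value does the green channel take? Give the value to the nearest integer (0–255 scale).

t = 4573/100 = 45.73; the t ≤ 66 branch applies.
G = 99.47·ln 45.73 − 161.1 = 99.47·3.8228 − 161.1 = 219.149.
Rounded: 219.

219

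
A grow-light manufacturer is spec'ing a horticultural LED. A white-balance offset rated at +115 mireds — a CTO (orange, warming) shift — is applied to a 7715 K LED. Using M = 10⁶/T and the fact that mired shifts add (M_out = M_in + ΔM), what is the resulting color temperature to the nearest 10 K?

M_in = 10⁶/7715 = 129.62 mireds.
M_out = 129.62 + (+115) = 244.62 mireds.
T_out = 10⁶/244.62 = 4088.0 K → 4090 K.

4090 K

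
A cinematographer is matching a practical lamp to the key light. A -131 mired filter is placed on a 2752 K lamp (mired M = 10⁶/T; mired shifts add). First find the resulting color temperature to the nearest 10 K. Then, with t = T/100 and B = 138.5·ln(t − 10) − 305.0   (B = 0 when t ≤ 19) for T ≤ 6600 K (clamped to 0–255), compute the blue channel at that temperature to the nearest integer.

179

M_in = 10⁶/2752 = 363.37; M_out = 363.37 + (-131) = 232.37.
T_out = 10⁶/232.37 = 4303.4 K → 4300 K; t = 43.
B = 138.5·ln(43 − 10) − 305.0 = 138.5·ln 33 − 305.0 = 138.5·3.4965 − 305.0 = 179.266.
Rounded: 179.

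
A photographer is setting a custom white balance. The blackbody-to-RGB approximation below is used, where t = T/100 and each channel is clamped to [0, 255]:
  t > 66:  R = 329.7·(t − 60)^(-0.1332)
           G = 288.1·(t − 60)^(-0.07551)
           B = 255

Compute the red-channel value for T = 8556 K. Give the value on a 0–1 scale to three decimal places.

t = 8556/100 = 85.56; the t > 66 branch applies.
R = 329.7·(85.56 − 60)^(-0.1332) = 329.7·25.56^(-0.1332) = 329.7·0.64940 = 214.107.
On a 0–1 scale: 214.107/255 = 0.8396 → 0.840.

0.840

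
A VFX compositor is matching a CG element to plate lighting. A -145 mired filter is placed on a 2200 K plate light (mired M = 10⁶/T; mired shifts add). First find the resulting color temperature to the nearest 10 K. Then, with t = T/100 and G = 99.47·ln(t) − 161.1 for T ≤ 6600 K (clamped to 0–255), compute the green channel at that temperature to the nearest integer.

M_in = 10⁶/2200 = 454.55; M_out = 454.55 + (-145) = 309.55.
T_out = 10⁶/309.55 = 3230.5 K → 3230 K; t = 32.3.
G = 99.47·ln 32.3 − 161.1 = 99.47·3.4751 − 161.1 = 184.565.
Rounded: 185.

185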